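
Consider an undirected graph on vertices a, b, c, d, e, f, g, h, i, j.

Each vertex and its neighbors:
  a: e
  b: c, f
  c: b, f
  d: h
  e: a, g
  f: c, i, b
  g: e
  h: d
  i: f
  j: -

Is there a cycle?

Yes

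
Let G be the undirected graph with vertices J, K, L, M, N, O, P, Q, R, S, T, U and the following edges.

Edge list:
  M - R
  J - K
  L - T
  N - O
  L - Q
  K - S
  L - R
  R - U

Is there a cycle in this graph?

No

DFS, tracking each vertex's parent; an edge to a visited non-parent vertex closes a cycle.
Start from J:
visit J (parent –)
  visit K (parent J)
    K–J: parent, skip
    visit S (parent K)
      S–K: parent, skip
visit L (parent –)
  visit R (parent L)
    visit U (parent R)
      U–R: parent, skip
    visit M (parent R)
      M–R: parent, skip
    R–L: parent, skip
  visit T (parent L)
    T–L: parent, skip
  visit Q (parent L)
    Q–L: parent, skip
visit N (parent –)
  visit O (parent N)
    O–N: parent, skip
visit P (parent –)
No non-parent visited neighbor found — the graph is a forest.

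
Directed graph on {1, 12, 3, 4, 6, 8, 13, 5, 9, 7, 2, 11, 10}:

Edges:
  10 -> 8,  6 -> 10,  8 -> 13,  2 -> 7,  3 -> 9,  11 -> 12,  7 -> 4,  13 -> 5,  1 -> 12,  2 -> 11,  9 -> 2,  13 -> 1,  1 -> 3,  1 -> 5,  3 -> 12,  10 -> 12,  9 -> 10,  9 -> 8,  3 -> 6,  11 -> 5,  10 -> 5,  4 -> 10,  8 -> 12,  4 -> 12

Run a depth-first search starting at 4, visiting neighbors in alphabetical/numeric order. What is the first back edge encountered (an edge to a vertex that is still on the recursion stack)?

DFS from 4 (visiting neighbors in alphabetical/numeric order); mark gray on enter, black on exit:
4 gray
  10 gray
    5 gray
    5 black
    8 gray
      12 gray
      12 black
      13 gray
        1 gray
          3 gray
            6 gray
              6→10: 10 is gray → back edge
First back edge: 6 → 10.

6→10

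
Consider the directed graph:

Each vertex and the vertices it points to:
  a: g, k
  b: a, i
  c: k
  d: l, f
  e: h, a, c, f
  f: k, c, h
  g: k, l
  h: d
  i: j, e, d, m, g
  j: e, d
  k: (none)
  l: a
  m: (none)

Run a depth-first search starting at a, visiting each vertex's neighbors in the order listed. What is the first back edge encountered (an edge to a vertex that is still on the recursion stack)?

l→a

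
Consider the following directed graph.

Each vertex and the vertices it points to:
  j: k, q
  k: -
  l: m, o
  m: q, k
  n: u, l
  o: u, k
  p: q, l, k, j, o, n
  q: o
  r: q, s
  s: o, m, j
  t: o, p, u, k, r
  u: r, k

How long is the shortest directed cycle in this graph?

4

For each vertex v, BFS finds the shortest path from v back to v.
The shortest such closed walk is r → q → o → u → r, length 4.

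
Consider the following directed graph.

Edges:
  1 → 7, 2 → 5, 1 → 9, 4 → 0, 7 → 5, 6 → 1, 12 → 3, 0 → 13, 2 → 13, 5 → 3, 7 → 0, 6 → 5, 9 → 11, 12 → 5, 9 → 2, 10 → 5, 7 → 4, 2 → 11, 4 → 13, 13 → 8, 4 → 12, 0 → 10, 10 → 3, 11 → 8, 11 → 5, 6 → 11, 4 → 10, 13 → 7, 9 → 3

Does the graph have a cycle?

Yes

DFS with white/gray/black marking, starting from 2:
2 gray
  11 gray
    5 gray
      3 gray
      3 black
    5 black
    8 gray
    8 black
  11 black
  13 gray
    7 gray
      7→5: 5 black — skip
      0 gray
        10 gray
          10→5: 5 black — skip
          10→3: 3 black — skip
        10 black
        0→13: 13 is gray → back edge
Back edge found, so a cycle exists: 13 → 7 → 0 → 13.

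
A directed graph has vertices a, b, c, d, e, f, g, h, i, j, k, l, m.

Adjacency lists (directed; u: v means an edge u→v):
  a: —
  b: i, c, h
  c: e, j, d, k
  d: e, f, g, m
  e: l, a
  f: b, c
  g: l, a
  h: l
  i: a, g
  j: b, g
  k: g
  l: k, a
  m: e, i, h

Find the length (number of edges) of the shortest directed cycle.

For each vertex v, BFS finds the shortest path from v back to v.
The shortest such closed walk is d → f → c → d, length 3.

3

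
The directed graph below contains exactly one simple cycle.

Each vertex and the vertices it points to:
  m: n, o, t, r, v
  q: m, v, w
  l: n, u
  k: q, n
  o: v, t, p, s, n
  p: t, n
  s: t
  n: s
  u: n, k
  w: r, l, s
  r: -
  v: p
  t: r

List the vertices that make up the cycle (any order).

k, l, q, u, w

DFS with gray/black marking from u:
u gray
  n gray
    s gray
      t gray
        r gray
        r black
      t black
    s black
  n black
  k gray
    q gray
      m gray
        m→n: n black — skip
        o gray
          v gray
            p gray
              p→t: t black — skip
              p→n: n black — skip
            p black
          v black
          o→t: t black — skip
          o→p: p black — skip
          o→s: s black — skip
          o→n: n black — skip
        o black
        m→t: t black — skip
        m→r: r black — skip
        m→v: v black — skip
      m black
      q→v: v black — skip
      w gray
        w→r: r black — skip
        l gray
          l→n: n black — skip
          l→u: u is gray → back edge
Back edge closes the cycle u → k → q → w → l → u; its vertices are {k, l, q, u, w}.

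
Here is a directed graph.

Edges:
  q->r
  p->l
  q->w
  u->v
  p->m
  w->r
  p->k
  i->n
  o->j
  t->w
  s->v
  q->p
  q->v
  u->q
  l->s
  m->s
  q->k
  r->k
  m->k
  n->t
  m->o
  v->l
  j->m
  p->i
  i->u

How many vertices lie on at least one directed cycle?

A vertex is on a directed cycle iff it belongs to a strongly connected component of size ≥ 2 (or has a self-loop).
The vertices on cycles are {i, j, l, m, o, p, q, s, u, v} — 10 in total.

10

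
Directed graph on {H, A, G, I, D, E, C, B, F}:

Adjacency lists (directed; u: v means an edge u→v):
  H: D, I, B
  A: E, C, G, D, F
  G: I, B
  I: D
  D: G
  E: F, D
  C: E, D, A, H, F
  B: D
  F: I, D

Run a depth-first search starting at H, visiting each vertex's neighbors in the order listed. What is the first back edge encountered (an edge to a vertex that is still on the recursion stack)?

I→D

DFS from H (visiting each vertex's neighbors in the order listed); mark gray on enter, black on exit:
H gray
  D gray
    G gray
      I gray
        I→D: D is gray → back edge
First back edge: I → D.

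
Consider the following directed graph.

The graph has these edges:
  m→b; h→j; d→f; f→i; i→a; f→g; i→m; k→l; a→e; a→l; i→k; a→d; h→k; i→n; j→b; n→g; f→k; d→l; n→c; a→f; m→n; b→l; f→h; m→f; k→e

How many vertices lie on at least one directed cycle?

A vertex is on a directed cycle iff it belongs to a strongly connected component of size ≥ 2 (or has a self-loop).
The vertices on cycles are {a, d, f, i, m} — 5 in total.

5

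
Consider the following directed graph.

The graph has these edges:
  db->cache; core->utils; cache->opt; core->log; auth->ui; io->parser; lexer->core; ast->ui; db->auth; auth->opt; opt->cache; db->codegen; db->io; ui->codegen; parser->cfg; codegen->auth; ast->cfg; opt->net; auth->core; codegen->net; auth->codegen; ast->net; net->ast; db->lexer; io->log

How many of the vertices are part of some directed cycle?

7

A vertex is on a directed cycle iff it belongs to a strongly connected component of size ≥ 2 (or has a self-loop).
The vertices on cycles are {ui, ast, net, opt, auth, cache, codegen} — 7 in total.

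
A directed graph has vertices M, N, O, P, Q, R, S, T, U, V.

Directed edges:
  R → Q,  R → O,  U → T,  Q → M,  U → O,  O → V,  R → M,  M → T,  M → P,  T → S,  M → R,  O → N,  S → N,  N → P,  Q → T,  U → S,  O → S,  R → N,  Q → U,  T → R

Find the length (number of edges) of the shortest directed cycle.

2

For each vertex v, BFS finds the shortest path from v back to v.
The shortest such closed walk is R → M → R, length 2.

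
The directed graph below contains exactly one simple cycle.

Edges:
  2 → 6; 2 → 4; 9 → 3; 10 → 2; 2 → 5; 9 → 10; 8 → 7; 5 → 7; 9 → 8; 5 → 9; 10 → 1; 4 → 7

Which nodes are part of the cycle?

2, 5, 9, 10

DFS with gray/black marking from 9:
9 gray
  3 gray
  3 black
  10 gray
    2 gray
      5 gray
        7 gray
        7 black
        5→9: 9 is gray → back edge
Back edge closes the cycle 9 → 10 → 2 → 5 → 9; its vertices are {2, 5, 9, 10}.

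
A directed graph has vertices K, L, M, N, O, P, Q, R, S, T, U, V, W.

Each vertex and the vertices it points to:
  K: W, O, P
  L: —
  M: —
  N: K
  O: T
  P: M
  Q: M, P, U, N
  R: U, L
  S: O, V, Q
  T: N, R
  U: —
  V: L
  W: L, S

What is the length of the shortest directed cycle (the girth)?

4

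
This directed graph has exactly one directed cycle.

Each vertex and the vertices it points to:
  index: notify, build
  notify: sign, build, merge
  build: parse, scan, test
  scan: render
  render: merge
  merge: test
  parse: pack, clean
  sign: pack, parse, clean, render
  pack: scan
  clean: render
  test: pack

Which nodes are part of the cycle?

pack, scan, test, merge, render

DFS with gray/black marking from merge:
merge gray
  test gray
    pack gray
      scan gray
        render gray
          render→merge: merge is gray → back edge
Back edge closes the cycle merge → test → pack → scan → render → merge; its vertices are {pack, scan, test, merge, render}.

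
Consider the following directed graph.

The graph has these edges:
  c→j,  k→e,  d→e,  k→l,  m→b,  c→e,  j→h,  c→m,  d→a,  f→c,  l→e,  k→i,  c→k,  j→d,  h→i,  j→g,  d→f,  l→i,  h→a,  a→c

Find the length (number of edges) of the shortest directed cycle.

4

For each vertex v, BFS finds the shortest path from v back to v.
The shortest such closed walk is c → j → h → a → c, length 4.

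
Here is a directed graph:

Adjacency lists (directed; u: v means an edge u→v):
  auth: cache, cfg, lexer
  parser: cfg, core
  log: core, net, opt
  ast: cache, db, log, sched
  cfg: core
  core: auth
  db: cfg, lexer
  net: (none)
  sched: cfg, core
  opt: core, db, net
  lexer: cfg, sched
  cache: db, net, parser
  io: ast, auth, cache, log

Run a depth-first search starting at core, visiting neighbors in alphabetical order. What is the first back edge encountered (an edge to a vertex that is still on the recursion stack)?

cfg→core

DFS from core (visiting neighbors in alphabetical order); mark gray on enter, black on exit:
core gray
  auth gray
    cache gray
      db gray
        cfg gray
          cfg→core: core is gray → back edge
First back edge: cfg → core.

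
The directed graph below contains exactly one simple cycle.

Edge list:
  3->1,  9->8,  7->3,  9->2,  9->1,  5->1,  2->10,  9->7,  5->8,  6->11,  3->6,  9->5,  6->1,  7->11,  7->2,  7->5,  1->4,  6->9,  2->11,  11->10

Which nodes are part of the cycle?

DFS with gray/black marking from 3:
3 gray
  6 gray
    9 gray
      5 gray
        1 gray
          4 gray
          4 black
        1 black
        8 gray
        8 black
      5 black
      7 gray
        2 gray
          11 gray
            10 gray
            10 black
          11 black
          2→10: 10 black — skip
        2 black
        7→11: 11 black — skip
        7→3: 3 is gray → back edge
Back edge closes the cycle 3 → 6 → 9 → 7 → 3; its vertices are {3, 6, 7, 9}.

3, 6, 7, 9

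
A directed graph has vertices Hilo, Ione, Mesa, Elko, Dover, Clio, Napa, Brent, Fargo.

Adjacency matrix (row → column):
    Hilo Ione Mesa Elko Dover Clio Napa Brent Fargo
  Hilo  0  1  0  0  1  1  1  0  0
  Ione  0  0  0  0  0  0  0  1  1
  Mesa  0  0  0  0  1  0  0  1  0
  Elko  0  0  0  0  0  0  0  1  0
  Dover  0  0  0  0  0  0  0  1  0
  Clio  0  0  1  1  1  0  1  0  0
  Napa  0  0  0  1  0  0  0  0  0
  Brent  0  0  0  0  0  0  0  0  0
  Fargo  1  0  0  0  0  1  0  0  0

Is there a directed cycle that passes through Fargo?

Fargo is on a cycle iff Fargo can reach itself via ≥1 edge.
Fargo → Hilo → Ione → Fargo — yes.

Yes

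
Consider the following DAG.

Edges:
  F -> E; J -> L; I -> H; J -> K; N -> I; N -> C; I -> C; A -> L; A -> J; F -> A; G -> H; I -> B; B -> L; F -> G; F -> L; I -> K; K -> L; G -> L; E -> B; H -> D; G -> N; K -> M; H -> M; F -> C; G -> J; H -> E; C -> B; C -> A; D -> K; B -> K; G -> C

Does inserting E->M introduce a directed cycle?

Adding E→M creates a cycle iff M can already reach E.
Explore from M: no path reaches E. The graph stays acyclic.

No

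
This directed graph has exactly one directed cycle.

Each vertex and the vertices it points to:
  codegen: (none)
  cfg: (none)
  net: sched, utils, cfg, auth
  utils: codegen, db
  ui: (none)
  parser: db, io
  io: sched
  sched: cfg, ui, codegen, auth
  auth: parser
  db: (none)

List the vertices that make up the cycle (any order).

DFS with gray/black marking from sched:
sched gray
  cfg gray
  cfg black
  ui gray
  ui black
  codegen gray
  codegen black
  auth gray
    parser gray
      db gray
      db black
      io gray
        io→sched: sched is gray → back edge
Back edge closes the cycle sched → auth → parser → io → sched; its vertices are {io, auth, sched, parser}.

io, auth, sched, parser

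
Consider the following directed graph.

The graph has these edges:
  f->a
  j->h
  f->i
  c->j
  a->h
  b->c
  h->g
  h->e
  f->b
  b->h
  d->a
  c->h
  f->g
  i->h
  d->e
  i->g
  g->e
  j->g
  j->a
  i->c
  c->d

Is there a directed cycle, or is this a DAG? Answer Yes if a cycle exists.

No

DFS with white/gray/black marking, starting from i:
i gray
  h gray
    g gray
      e gray
      e black
    g black
    h→e: e black — skip
  h black
  c gray
    d gray
      d→e: e black — skip
      a gray
        a→h: h black — skip
      a black
    d black
    c→h: h black — skip
    j gray
      j→a: a black — skip
      j→h: h black — skip
      j→g: g black — skip
    j black
  c black
  i→g: g black — skip
i black
b gray
  b→h: h black — skip
  b→c: c black — skip
b black
f gray
  f→i: i black — skip
  f→g: g black — skip
  f→a: a black — skip
  f→b: b black — skip
f black
Every edge goes to a white or black vertex — no back edge, so the graph is acyclic.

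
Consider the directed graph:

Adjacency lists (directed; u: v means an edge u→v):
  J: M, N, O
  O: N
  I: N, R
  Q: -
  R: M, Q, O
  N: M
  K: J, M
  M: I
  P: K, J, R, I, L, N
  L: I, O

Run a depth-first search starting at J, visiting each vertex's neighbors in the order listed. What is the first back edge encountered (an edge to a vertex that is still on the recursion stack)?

N→M

DFS from J (visiting each vertex's neighbors in the order listed); mark gray on enter, black on exit:
J gray
  M gray
    I gray
      N gray
        N→M: M is gray → back edge
First back edge: N → M.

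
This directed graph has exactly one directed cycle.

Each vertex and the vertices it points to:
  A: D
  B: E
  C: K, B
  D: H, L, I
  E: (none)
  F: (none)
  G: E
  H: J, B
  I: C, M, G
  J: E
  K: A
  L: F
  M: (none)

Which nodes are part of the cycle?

DFS with gray/black marking from D:
D gray
  H gray
    J gray
      E gray
      E black
    J black
    B gray
      B→E: E black — skip
    B black
  H black
  L gray
    F gray
    F black
  L black
  I gray
    C gray
      K gray
        A gray
          A→D: D is gray → back edge
Back edge closes the cycle D → I → C → K → A → D; its vertices are {A, C, D, I, K}.

A, C, D, I, K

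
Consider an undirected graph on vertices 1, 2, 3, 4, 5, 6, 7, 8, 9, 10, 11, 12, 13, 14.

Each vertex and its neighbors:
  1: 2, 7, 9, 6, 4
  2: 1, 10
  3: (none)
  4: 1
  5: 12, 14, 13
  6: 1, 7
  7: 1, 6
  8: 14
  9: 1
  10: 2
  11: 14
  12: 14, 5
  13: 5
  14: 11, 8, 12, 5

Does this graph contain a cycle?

Yes

DFS, tracking each vertex's parent; an edge to a visited non-parent vertex closes a cycle.
Start from 8:
visit 8 (parent –)
  visit 14 (parent 8)
    visit 11 (parent 14)
      11–14: parent, skip
    14–8: parent, skip
    visit 12 (parent 14)
      12–14: parent, skip
      visit 5 (parent 12)
        5–12: parent, skip
        5–14: 14 visited and ≠ parent → cycle
Cycle: 14 – 12 – 5 – 14.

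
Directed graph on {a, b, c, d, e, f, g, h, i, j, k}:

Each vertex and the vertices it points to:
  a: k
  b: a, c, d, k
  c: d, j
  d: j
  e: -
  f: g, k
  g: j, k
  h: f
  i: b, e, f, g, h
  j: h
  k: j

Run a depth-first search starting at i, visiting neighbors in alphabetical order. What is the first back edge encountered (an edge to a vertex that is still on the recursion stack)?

g->j

DFS from i (visiting neighbors in alphabetical order); mark gray on enter, black on exit:
i gray
  b gray
    a gray
      k gray
        j gray
          h gray
            f gray
              g gray
                g→j: j is gray → back edge
First back edge: g → j.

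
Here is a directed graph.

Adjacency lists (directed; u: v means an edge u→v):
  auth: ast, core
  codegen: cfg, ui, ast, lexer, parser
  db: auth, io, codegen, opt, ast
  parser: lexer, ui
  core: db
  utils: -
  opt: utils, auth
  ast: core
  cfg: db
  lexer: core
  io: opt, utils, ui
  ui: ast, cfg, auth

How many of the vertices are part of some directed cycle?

11

A vertex is on a directed cycle iff it belongs to a strongly connected component of size ≥ 2 (or has a self-loop).
The vertices on cycles are {db, io, ui, ast, cfg, opt, auth, core, lexer, parser, codegen} — 11 in total.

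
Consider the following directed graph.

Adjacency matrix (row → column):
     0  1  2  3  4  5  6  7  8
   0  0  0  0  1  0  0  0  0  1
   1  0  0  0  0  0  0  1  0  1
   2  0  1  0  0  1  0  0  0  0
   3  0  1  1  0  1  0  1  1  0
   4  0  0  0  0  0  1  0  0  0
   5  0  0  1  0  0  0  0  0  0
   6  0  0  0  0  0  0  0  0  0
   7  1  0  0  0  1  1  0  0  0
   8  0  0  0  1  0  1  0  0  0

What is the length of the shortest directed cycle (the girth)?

For each vertex v, BFS finds the shortest path from v back to v.
The shortest such closed walk is 3 → 7 → 0 → 3, length 3.

3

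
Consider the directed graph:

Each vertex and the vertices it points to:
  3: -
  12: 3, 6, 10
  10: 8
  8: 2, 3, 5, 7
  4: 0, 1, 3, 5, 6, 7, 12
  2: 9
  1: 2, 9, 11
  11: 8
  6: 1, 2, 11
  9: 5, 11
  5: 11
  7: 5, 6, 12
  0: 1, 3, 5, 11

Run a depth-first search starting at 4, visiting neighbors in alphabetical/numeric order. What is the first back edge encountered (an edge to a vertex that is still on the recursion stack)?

8->2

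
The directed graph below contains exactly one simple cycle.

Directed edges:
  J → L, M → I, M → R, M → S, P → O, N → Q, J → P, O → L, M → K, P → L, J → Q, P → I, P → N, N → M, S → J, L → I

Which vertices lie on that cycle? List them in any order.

J, M, N, P, S

DFS with gray/black marking from M:
M gray
  R gray
  R black
  I gray
  I black
  S gray
    J gray
      Q gray
      Q black
      P gray
        O gray
          L gray
            L→I: I black — skip
          L black
        O black
        P→I: I black — skip
        P→L: L black — skip
        N gray
          N→M: M is gray → back edge
Back edge closes the cycle M → S → J → P → N → M; its vertices are {J, M, N, P, S}.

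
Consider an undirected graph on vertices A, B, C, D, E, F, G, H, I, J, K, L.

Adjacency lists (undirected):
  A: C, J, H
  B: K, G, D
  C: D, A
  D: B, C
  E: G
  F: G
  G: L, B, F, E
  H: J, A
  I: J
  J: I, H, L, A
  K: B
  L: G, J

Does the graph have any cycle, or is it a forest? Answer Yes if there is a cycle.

Yes

DFS, tracking each vertex's parent; an edge to a visited non-parent vertex closes a cycle.
Start from H:
visit H (parent –)
  visit J (parent H)
    visit I (parent J)
      I–J: parent, skip
    J–H: parent, skip
    visit L (parent J)
      visit G (parent L)
        G–L: parent, skip
        visit B (parent G)
          visit K (parent B)
            K–B: parent, skip
          B–G: parent, skip
          visit D (parent B)
            D–B: parent, skip
            visit C (parent D)
              C–D: parent, skip
              visit A (parent C)
                A–C: parent, skip
                A–J: J visited and ≠ parent → cycle
Cycle: J – L – G – B – D – C – A – J.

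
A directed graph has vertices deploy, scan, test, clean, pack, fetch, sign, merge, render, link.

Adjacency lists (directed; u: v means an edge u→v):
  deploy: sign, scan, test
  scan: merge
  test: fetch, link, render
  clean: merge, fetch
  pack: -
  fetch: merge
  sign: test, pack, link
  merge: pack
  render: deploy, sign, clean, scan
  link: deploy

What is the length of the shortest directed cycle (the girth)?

3

For each vertex v, BFS finds the shortest path from v back to v.
The shortest such closed walk is render → deploy → test → render, length 3.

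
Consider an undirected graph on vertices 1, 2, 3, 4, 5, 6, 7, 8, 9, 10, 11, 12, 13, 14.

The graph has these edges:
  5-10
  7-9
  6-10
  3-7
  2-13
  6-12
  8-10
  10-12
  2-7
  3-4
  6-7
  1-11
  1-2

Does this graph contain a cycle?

DFS, tracking each vertex's parent; an edge to a visited non-parent vertex closes a cycle.
Start from 14:
visit 14 (parent –)
visit 1 (parent –)
  visit 2 (parent 1)
    visit 7 (parent 2)
      visit 9 (parent 7)
        9–7: parent, skip
      visit 3 (parent 7)
        3–7: parent, skip
        visit 4 (parent 3)
          4–3: parent, skip
      7–2: parent, skip
      visit 6 (parent 7)
        visit 10 (parent 6)
          10–6: parent, skip
          visit 8 (parent 10)
            8–10: parent, skip
          visit 5 (parent 10)
            5–10: parent, skip
          visit 12 (parent 10)
            12–10: parent, skip
            12–6: 6 visited and ≠ parent → cycle
Cycle: 6 – 10 – 12 – 6.

Yes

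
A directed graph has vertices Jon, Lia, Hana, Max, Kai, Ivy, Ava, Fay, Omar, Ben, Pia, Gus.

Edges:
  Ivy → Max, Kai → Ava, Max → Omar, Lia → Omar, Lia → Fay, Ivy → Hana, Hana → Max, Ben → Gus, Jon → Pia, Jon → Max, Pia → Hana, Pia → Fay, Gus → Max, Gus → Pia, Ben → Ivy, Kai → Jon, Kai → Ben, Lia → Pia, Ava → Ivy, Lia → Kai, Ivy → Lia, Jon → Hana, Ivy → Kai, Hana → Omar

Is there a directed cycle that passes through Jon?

Jon lies on a cycle iff there is a path from Jon back to itself.
Exploring from Jon, it never reaches itself; equivalently, its strongly connected component is a singleton.

No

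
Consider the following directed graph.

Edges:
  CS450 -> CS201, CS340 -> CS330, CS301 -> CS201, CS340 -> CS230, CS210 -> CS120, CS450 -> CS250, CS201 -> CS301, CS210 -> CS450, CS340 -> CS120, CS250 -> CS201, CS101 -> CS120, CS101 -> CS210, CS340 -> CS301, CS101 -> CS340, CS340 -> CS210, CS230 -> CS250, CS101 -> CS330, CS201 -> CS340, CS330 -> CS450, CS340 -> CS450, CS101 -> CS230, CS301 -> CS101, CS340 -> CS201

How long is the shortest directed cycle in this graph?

For each vertex v, BFS finds the shortest path from v back to v.
The shortest such closed walk is CS340 → CS201 → CS340, length 2.

2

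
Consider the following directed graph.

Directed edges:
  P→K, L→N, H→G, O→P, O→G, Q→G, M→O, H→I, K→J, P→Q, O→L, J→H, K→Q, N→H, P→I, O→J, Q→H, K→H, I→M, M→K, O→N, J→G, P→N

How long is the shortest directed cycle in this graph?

For each vertex v, BFS finds the shortest path from v back to v.
The shortest such closed walk is O → P → I → M → O, length 4.

4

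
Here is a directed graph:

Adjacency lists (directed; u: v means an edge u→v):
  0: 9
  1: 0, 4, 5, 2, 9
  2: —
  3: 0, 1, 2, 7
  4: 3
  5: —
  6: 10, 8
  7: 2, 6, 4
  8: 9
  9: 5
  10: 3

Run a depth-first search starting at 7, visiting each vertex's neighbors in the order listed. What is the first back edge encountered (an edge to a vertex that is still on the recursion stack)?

4->3

DFS from 7 (visiting each vertex's neighbors in the order listed); mark gray on enter, black on exit:
7 gray
  2 gray
  2 black
  6 gray
    10 gray
      3 gray
        0 gray
          9 gray
            5 gray
            5 black
          9 black
        0 black
        1 gray
          1→0: 0 black — skip
          4 gray
            4→3: 3 is gray → back edge
First back edge: 4 → 3.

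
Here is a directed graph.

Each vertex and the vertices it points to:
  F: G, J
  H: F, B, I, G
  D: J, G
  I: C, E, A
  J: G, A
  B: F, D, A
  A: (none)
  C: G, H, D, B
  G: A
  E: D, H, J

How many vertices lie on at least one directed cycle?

A vertex is on a directed cycle iff it belongs to a strongly connected component of size ≥ 2 (or has a self-loop).
The vertices on cycles are {C, E, H, I} — 4 in total.

4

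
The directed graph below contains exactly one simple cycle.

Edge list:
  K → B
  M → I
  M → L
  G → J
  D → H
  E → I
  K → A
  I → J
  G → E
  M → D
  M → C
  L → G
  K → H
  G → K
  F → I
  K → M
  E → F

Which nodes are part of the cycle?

G, K, L, M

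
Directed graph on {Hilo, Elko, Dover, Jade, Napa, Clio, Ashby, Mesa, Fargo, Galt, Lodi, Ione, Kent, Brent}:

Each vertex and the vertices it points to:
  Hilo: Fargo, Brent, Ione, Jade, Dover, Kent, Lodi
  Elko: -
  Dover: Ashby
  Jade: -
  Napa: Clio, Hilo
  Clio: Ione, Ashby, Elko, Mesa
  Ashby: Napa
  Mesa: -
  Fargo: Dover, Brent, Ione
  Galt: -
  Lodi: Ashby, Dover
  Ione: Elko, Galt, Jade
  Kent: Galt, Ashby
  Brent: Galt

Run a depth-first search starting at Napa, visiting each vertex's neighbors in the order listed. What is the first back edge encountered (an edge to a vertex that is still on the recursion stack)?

Ashby→Napa

DFS from Napa (visiting each vertex's neighbors in the order listed); mark gray on enter, black on exit:
Napa gray
  Clio gray
    Ione gray
      Elko gray
      Elko black
      Galt gray
      Galt black
      Jade gray
      Jade black
    Ione black
    Ashby gray
      Ashby→Napa: Napa is gray → back edge
First back edge: Ashby → Napa.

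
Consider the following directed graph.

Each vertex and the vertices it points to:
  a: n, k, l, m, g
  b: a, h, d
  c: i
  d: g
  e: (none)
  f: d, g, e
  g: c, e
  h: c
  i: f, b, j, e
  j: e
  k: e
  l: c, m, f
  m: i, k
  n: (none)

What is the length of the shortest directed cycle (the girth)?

For each vertex v, BFS finds the shortest path from v back to v.
The shortest such closed walk is b → a → m → i → b, length 4.

4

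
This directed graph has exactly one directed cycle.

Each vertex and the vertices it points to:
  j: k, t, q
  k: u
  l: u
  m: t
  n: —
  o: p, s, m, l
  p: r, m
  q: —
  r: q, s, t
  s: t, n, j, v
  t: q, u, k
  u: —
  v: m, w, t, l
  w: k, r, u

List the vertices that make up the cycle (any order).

r, s, v, w

DFS with gray/black marking from s:
s gray
  t gray
    q gray
    q black
    u gray
    u black
    k gray
      k→u: u black — skip
    k black
  t black
  n gray
  n black
  j gray
    j→k: k black — skip
    j→t: t black — skip
    j→q: q black — skip
  j black
  v gray
    m gray
      m→t: t black — skip
    m black
    w gray
      w→k: k black — skip
      r gray
        r→q: q black — skip
        r→s: s is gray → back edge
Back edge closes the cycle s → v → w → r → s; its vertices are {r, s, v, w}.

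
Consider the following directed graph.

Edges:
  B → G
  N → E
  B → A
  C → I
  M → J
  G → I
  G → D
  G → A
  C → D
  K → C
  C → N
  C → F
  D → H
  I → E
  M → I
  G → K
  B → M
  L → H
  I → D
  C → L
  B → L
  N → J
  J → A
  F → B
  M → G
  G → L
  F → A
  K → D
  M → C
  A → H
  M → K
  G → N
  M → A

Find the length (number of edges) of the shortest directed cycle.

4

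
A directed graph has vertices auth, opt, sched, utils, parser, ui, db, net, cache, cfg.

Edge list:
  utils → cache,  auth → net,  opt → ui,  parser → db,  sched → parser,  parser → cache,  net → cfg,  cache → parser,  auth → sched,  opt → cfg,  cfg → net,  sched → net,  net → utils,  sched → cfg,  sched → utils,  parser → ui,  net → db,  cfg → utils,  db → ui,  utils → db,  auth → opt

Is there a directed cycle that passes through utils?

No

utils lies on a cycle iff there is a path from utils back to itself.
Exploring from utils, it never reaches itself; equivalently, its strongly connected component is a singleton.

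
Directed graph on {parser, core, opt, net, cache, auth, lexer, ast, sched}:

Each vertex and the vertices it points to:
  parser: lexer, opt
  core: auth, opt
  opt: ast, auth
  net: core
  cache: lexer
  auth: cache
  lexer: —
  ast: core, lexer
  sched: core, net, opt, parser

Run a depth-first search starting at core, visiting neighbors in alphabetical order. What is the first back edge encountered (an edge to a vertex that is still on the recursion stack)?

DFS from core (visiting neighbors in alphabetical order); mark gray on enter, black on exit:
core gray
  auth gray
    cache gray
      lexer gray
      lexer black
    cache black
  auth black
  opt gray
    ast gray
      ast→core: core is gray → back edge
First back edge: ast → core.

ast->core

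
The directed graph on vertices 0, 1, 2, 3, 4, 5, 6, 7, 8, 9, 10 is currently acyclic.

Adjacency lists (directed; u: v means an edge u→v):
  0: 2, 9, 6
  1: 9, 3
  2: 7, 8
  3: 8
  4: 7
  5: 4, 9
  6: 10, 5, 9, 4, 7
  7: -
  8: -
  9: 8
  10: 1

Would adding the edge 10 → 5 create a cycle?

Adding 10→5 creates a cycle iff 5 can already reach 10.
Explore from 5: no path reaches 10. The graph stays acyclic.

No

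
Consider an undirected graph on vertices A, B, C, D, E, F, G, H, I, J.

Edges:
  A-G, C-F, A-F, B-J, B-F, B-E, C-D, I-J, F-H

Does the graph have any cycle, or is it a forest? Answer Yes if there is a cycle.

DFS, tracking each vertex's parent; an edge to a visited non-parent vertex closes a cycle.
Start from F:
visit F (parent –)
  visit H (parent F)
    H–F: parent, skip
  visit C (parent F)
    visit D (parent C)
      D–C: parent, skip
    C–F: parent, skip
  visit B (parent F)
    B–F: parent, skip
    visit J (parent B)
      visit I (parent J)
        I–J: parent, skip
      J–B: parent, skip
    visit E (parent B)
      E–B: parent, skip
  visit A (parent F)
    visit G (parent A)
      G–A: parent, skip
    A–F: parent, skip
No non-parent visited neighbor found — the graph is a forest.

No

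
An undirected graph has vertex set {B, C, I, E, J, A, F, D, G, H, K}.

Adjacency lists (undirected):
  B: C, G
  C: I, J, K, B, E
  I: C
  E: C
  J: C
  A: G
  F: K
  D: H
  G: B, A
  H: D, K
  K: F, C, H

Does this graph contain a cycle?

No

DFS, tracking each vertex's parent; an edge to a visited non-parent vertex closes a cycle.
Start from G:
visit G (parent –)
  visit B (parent G)
    visit C (parent B)
      visit I (parent C)
        I–C: parent, skip
      visit J (parent C)
        J–C: parent, skip
      visit K (parent C)
        visit F (parent K)
          F–K: parent, skip
        K–C: parent, skip
        visit H (parent K)
          visit D (parent H)
            D–H: parent, skip
          H–K: parent, skip
      C–B: parent, skip
      visit E (parent C)
        E–C: parent, skip
    B–G: parent, skip
  visit A (parent G)
    A–G: parent, skip
No non-parent visited neighbor found — the graph is a forest.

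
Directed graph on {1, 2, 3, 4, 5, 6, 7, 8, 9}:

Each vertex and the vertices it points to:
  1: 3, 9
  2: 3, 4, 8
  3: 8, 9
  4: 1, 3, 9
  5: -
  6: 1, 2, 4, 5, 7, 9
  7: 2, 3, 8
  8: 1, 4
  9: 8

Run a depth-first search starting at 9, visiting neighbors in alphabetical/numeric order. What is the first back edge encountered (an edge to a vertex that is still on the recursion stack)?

3→8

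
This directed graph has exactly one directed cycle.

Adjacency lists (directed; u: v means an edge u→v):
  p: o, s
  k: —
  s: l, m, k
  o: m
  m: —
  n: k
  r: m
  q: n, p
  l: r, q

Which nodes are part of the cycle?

DFS with gray/black marking from l:
l gray
  r gray
    m gray
    m black
  r black
  q gray
    n gray
      k gray
      k black
    n black
    p gray
      o gray
        o→m: m black — skip
      o black
      s gray
        s→l: l is gray → back edge
Back edge closes the cycle l → q → p → s → l; its vertices are {l, p, q, s}.

l, p, q, s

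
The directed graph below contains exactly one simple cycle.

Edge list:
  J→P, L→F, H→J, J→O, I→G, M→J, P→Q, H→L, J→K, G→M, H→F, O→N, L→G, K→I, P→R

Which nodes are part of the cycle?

DFS with gray/black marking from J:
J gray
  P gray
    R gray
    R black
    Q gray
    Q black
  P black
  K gray
    I gray
      G gray
        M gray
          M→J: J is gray → back edge
Back edge closes the cycle J → K → I → G → M → J; its vertices are {G, I, J, K, M}.

G, I, J, K, M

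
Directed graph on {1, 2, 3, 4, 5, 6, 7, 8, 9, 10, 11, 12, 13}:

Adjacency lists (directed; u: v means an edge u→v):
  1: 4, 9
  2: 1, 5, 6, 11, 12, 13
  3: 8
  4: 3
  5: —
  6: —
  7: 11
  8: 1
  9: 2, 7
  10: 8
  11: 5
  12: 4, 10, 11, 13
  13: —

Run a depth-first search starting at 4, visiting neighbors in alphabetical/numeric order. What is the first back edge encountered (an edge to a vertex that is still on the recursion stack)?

1→4

DFS from 4 (visiting neighbors in alphabetical/numeric order); mark gray on enter, black on exit:
4 gray
  3 gray
    8 gray
      1 gray
        1→4: 4 is gray → back edge
First back edge: 1 → 4.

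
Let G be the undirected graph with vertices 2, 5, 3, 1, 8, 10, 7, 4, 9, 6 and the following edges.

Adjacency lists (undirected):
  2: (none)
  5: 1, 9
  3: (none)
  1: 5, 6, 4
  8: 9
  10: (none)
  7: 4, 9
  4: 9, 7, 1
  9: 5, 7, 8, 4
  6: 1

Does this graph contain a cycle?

Yes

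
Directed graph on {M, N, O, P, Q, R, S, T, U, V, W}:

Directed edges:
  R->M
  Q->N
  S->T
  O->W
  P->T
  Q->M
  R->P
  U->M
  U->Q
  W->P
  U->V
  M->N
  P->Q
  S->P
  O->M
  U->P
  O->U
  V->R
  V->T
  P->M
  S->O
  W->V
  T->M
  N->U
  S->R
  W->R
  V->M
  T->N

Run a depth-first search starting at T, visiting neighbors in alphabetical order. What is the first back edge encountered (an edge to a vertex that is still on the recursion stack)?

U→M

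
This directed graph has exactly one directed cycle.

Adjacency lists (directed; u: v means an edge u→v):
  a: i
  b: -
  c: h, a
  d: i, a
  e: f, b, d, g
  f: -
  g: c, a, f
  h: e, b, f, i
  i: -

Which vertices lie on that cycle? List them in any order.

DFS with gray/black marking from c:
c gray
  h gray
    e gray
      f gray
      f black
      b gray
      b black
      d gray
        i gray
        i black
        a gray
          a→i: i black — skip
        a black
      d black
      g gray
        g→c: c is gray → back edge
Back edge closes the cycle c → h → e → g → c; its vertices are {c, e, g, h}.

c, e, g, h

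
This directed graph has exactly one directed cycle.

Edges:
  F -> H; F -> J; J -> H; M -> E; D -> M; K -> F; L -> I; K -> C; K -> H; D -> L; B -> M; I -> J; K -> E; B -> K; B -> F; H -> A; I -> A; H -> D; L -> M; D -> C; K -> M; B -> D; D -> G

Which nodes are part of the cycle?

DFS with gray/black marking from D:
D gray
  C gray
  C black
  L gray
    M gray
      E gray
      E black
    M black
    I gray
      J gray
        H gray
          A gray
          A black
          H→D: D is gray → back edge
Back edge closes the cycle D → L → I → J → H → D; its vertices are {D, H, I, J, L}.

D, H, I, J, L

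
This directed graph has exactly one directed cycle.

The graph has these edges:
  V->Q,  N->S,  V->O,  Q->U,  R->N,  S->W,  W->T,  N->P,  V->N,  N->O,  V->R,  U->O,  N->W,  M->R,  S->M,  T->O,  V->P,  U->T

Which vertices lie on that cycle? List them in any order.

M, N, R, S

DFS with gray/black marking from R:
R gray
  N gray
    P gray
    P black
    W gray
      T gray
        O gray
        O black
      T black
    W black
    N→O: O black — skip
    S gray
      S→W: W black — skip
      M gray
        M→R: R is gray → back edge
Back edge closes the cycle R → N → S → M → R; its vertices are {M, N, R, S}.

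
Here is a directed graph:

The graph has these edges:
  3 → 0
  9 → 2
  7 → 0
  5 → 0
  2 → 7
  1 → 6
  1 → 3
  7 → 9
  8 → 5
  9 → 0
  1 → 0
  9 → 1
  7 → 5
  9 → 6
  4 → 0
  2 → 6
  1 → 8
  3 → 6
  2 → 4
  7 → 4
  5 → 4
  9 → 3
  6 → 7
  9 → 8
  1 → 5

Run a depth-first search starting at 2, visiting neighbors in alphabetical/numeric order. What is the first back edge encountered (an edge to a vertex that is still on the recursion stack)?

DFS from 2 (visiting neighbors in alphabetical/numeric order); mark gray on enter, black on exit:
2 gray
  4 gray
    0 gray
    0 black
  4 black
  6 gray
    7 gray
      7→0: 0 black — skip
      7→4: 4 black — skip
      5 gray
        5→0: 0 black — skip
        5→4: 4 black — skip
      5 black
      9 gray
        9→0: 0 black — skip
        1 gray
          1→0: 0 black — skip
          3 gray
            3→0: 0 black — skip
            3→6: 6 is gray → back edge
First back edge: 3 → 6.

3→6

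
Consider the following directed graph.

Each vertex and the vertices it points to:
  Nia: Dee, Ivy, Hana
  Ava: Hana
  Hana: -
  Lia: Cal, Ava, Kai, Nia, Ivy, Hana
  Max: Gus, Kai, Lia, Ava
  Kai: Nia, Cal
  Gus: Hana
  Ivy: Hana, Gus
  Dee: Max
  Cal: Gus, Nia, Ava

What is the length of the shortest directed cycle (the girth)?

For each vertex v, BFS finds the shortest path from v back to v.
The shortest such closed walk is Nia → Dee → Max → Lia → Nia, length 4.

4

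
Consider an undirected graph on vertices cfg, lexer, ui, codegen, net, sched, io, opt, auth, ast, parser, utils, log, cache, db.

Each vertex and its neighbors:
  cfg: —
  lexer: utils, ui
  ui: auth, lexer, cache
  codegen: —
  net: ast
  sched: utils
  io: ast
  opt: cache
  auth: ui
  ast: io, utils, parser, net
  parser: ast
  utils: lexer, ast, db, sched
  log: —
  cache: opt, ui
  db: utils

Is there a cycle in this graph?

No

DFS, tracking each vertex's parent; an edge to a visited non-parent vertex closes a cycle.
Start from ast:
visit ast (parent –)
  visit io (parent ast)
    io–ast: parent, skip
  visit utils (parent ast)
    visit lexer (parent utils)
      lexer–utils: parent, skip
      visit ui (parent lexer)
        visit auth (parent ui)
          auth–ui: parent, skip
        ui–lexer: parent, skip
        visit cache (parent ui)
          visit opt (parent cache)
            opt–cache: parent, skip
          cache–ui: parent, skip
    utils–ast: parent, skip
    visit db (parent utils)
      db–utils: parent, skip
    visit sched (parent utils)
      sched–utils: parent, skip
  visit parser (parent ast)
    parser–ast: parent, skip
  visit net (parent ast)
    net–ast: parent, skip
visit cfg (parent –)
visit codegen (parent –)
visit log (parent –)
No non-parent visited neighbor found — the graph is a forest.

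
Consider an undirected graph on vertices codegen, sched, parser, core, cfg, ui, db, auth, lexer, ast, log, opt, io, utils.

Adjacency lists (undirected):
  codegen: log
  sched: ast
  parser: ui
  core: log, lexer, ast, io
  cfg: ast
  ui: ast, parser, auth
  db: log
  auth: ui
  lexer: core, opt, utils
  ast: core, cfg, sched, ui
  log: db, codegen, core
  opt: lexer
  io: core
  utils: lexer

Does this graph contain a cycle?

No

DFS, tracking each vertex's parent; an edge to a visited non-parent vertex closes a cycle.
Start from lexer:
visit lexer (parent –)
  visit core (parent lexer)
    visit log (parent core)
      visit db (parent log)
        db–log: parent, skip
      visit codegen (parent log)
        codegen–log: parent, skip
      log–core: parent, skip
    core–lexer: parent, skip
    visit ast (parent core)
      ast–core: parent, skip
      visit cfg (parent ast)
        cfg–ast: parent, skip
      visit sched (parent ast)
        sched–ast: parent, skip
      visit ui (parent ast)
        ui–ast: parent, skip
        visit parser (parent ui)
          parser–ui: parent, skip
        visit auth (parent ui)
          auth–ui: parent, skip
    visit io (parent core)
      io–core: parent, skip
  visit opt (parent lexer)
    opt–lexer: parent, skip
  visit utils (parent lexer)
    utils–lexer: parent, skip
No non-parent visited neighbor found — the graph is a forest.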